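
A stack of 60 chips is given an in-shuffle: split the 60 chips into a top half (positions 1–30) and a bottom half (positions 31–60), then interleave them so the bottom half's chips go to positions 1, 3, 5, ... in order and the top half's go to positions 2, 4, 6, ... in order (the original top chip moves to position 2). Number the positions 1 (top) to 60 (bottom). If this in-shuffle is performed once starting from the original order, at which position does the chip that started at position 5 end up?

10

Track the chip's position through each in-shuffle:
5 → 10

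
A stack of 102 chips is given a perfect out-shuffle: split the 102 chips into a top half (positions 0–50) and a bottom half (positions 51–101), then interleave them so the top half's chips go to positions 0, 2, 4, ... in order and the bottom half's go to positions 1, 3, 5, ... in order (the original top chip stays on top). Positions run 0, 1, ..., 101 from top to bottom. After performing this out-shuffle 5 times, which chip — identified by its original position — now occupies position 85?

50

Work backwards from position 85, undoing one out-shuffle at a time:
85 ← 93 ← 97 ← 99 ← 100 ← 50
So the chip now at position 85 started at position 50.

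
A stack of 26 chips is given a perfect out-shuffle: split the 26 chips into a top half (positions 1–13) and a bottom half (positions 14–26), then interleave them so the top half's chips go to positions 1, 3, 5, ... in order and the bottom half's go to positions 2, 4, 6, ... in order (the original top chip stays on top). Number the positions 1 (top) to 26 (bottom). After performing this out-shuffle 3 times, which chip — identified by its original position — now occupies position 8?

Work backwards from position 8, undoing one out-shuffle at a time:
8 ← 17 ← 9 ← 5
So the chip now at position 8 started at position 5.

5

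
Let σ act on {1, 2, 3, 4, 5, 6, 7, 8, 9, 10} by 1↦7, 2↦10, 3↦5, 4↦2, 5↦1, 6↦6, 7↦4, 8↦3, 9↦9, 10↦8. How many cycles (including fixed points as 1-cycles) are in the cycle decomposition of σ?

3

Cycle decomposition: (1 7 4 2 10 8 3 5) (6) (9).
3 cycles.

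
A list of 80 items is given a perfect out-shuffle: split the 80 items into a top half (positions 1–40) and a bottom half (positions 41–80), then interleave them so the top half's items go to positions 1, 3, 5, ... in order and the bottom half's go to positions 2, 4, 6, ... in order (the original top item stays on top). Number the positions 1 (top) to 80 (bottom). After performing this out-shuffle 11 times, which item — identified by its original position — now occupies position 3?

27

Work backwards from position 3, undoing one out-shuffle at a time:
3 ← 2 ← 41 ← 21 ← 11 ← 6 ← 43 ← 22 ← 51 ← 26 ← 53 ← 27
So the item now at position 3 started at position 27.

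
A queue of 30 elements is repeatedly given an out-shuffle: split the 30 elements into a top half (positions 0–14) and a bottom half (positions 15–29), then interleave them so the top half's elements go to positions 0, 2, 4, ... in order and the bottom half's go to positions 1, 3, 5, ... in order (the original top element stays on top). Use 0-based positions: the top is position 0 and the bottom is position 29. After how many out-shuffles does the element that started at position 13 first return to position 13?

28

Follow position 13 under repeated out-shuffles:
13 → 26 → 23 → 17 → 5 → 10 → 20 → 11 → ... → 13 (length 28)
It first returns after 28 out-shuffles.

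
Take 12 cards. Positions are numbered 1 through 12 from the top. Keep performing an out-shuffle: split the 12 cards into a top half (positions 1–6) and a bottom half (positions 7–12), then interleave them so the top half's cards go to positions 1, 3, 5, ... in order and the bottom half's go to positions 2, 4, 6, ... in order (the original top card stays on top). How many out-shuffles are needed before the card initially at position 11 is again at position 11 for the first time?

10

Follow position 11 under repeated out-shuffles:
11 → 10 → 8 → 4 → 7 → 2 → 3 → 5 → 9 → 6 → 11
It first returns after 10 out-shuffles.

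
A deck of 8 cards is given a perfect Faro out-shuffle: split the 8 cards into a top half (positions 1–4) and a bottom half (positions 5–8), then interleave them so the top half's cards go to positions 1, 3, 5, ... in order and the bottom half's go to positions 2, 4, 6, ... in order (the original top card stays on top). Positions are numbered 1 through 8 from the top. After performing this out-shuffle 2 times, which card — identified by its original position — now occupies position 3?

5

Work backwards from position 3, undoing one out-shuffle at a time:
3 ← 2 ← 5
So the card now at position 3 started at position 5.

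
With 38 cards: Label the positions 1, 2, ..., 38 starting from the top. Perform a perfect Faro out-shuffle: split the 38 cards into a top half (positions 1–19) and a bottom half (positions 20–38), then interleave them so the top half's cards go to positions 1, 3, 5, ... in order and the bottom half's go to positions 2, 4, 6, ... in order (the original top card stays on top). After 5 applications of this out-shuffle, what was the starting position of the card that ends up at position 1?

Work backwards from position 1, undoing one out-shuffle at a time:
1 ← 1 ← 1 ← 1 ← 1 ← 1
So the card now at position 1 started at position 1.

1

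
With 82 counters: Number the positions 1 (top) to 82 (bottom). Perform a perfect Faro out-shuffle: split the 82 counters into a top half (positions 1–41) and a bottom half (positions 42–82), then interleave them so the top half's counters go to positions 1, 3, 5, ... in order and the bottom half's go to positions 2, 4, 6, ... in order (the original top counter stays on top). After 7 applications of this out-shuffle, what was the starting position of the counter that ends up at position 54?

59

Work backwards from position 54, undoing one out-shuffle at a time:
54 ← 68 ← 75 ← 38 ← 60 ← 71 ← 36 ← 59
So the counter now at position 54 started at position 59.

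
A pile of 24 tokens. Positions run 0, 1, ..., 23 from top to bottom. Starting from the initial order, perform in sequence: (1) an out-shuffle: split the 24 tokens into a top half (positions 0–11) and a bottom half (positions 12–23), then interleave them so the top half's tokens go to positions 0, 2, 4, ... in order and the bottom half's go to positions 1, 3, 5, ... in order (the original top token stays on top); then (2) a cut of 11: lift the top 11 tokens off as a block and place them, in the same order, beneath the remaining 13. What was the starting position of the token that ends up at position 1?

6

Undo the operations in reverse order, starting from position 1:
  undo op 2 (cut 11): 1 ← 12
  undo op 1 (out-shuffle, from top half): 12 ← 6
So the token at position 1 came from original position 6.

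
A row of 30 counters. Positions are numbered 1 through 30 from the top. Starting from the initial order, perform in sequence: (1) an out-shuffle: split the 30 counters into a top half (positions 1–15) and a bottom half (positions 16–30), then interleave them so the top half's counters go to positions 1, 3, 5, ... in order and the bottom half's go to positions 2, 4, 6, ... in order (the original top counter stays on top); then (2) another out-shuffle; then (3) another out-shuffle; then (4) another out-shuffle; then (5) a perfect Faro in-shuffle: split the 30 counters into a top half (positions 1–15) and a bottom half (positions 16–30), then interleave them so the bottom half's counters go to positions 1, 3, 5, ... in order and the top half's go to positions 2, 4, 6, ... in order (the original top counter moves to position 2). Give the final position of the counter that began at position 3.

Track the counter from position 3 forward through each operation:
  after op 1 (out-shuffle): 3 → 5
  after op 2 (out-shuffle): 5 → 9
  after op 3 (out-shuffle): 9 → 17
  after op 4 (out-shuffle): 17 → 4
  after op 5 (in-shuffle): 4 → 8

8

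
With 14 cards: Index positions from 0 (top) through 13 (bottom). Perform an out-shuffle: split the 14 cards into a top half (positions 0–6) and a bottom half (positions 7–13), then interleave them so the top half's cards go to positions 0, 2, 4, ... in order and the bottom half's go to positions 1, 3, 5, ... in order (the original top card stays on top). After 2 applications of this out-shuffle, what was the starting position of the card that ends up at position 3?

4

Work backwards from position 3, undoing one out-shuffle at a time:
3 ← 8 ← 4
So the card now at position 3 started at position 4.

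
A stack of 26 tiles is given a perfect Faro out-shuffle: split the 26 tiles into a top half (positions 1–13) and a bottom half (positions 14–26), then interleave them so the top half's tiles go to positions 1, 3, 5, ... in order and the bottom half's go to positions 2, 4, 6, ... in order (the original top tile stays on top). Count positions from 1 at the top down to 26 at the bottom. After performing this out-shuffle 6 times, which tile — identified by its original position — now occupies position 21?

6

Work backwards from position 21, undoing one out-shuffle at a time:
21 ← 11 ← 6 ← 16 ← 21 ← 11 ← 6
So the tile now at position 21 started at position 6.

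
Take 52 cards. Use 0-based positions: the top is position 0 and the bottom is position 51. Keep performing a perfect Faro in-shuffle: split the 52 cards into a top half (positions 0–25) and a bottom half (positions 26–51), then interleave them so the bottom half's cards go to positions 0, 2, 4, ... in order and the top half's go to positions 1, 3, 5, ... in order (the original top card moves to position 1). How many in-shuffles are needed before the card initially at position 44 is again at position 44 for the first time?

52

Follow position 44 under repeated in-shuffles:
44 → 36 → 20 → 41 → 30 → 8 → 17 → 35 → ... → 44 (length 52)
It first returns after 52 in-shuffles.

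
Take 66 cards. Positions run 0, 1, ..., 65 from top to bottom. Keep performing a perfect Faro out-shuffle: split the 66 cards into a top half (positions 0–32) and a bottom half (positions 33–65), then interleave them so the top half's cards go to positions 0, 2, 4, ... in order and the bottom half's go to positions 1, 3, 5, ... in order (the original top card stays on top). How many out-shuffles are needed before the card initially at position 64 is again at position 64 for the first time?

Follow position 64 under repeated out-shuffles:
64 → 63 → 61 → 57 → 49 → 33 → 1 → 2 → 4 → 8 → 16 → 32 → 64
It first returns after 12 out-shuffles.

12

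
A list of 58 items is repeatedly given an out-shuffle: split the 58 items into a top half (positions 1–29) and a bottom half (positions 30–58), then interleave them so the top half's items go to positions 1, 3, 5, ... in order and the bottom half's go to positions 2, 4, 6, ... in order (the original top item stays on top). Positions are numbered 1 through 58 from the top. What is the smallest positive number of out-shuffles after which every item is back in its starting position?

18

The out-shuffle permutes the 58 positions with cycle lengths [1, 1, 2, 18, 18, 18].
Every item is home exactly when every cycle has completed a whole number of laps, i.e. after lcm(1, 2, 18) = 18 out-shuffles.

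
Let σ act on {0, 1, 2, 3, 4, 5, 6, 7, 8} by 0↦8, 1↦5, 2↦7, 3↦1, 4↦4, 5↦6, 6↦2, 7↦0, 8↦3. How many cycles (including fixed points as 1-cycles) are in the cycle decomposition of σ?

2

Cycle decomposition: (0 8 3 1 5 6 2 7) (4).
2 cycles.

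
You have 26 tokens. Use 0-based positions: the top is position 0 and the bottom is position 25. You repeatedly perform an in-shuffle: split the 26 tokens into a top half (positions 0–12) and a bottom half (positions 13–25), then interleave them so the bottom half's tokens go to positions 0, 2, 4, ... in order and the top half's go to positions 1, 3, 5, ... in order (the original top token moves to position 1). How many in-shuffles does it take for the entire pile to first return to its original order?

18

The in-shuffle permutes the 26 positions with cycle lengths [2, 6, 18].
Every token is home exactly when every cycle has completed a whole number of laps, i.e. after lcm(2, 6, 18) = 18 in-shuffles.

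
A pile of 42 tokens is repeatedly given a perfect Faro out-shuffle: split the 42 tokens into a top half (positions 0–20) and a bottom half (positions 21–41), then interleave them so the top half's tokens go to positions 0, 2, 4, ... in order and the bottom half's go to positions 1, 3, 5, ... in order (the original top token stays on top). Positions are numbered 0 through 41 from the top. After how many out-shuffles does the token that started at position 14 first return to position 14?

20

Follow position 14 under repeated out-shuffles:
14 → 28 → 15 → 30 → 19 → 38 → 35 → 29 → 17 → 34 → 27 → 13 → 26 → 11 → 22 → 3 → 6 → 12 → 24 → 7 → 14
It first returns after 20 out-shuffles.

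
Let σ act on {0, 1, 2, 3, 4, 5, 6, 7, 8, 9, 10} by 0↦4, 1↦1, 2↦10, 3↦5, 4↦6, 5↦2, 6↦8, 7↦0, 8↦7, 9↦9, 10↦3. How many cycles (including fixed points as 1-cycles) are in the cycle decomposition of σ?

4

Cycle decomposition: (0 4 6 8 7) (1) (2 10 3 5) (9).
4 cycles.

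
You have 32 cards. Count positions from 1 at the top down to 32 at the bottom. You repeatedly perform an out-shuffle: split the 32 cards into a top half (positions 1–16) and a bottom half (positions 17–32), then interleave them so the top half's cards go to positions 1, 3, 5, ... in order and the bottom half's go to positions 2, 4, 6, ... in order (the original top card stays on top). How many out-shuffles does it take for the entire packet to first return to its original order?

5

The out-shuffle permutes the 32 positions with cycle lengths [1, 1, 5, 5, 5, 5, 5, 5].
Every card is home exactly when every cycle has completed a whole number of laps, i.e. after lcm(1, 5) = 5 out-shuffles.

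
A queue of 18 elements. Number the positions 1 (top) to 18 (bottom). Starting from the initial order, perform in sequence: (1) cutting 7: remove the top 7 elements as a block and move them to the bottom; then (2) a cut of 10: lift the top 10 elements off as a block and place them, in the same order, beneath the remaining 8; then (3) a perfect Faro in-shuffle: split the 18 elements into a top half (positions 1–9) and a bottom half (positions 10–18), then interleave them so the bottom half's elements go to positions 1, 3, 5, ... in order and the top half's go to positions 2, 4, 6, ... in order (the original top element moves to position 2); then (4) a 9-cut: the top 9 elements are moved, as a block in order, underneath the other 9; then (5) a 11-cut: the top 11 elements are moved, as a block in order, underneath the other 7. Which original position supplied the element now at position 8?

4

Undo the operations in reverse order, starting from position 8:
  undo op 5 (cut 11): 8 ← 1
  undo op 4 (cut 9): 1 ← 10
  undo op 3 (in-shuffle, from top half): 10 ← 5
  undo op 2 (cut 10): 5 ← 15
  undo op 1 (cut 7): 15 ← 4
So the element at position 8 came from original position 4.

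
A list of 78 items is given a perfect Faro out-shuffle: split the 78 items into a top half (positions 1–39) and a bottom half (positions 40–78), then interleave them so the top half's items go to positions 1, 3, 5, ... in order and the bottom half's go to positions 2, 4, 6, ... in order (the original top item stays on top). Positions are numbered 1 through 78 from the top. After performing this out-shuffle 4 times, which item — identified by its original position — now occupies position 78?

Work backwards from position 78, undoing one out-shuffle at a time:
78 ← 78 ← 78 ← 78 ← 78
So the item now at position 78 started at position 78.

78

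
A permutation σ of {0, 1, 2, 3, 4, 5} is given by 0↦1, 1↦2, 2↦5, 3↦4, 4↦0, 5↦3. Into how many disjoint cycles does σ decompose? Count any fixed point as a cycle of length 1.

Cycle decomposition: (0 1 2 5 3 4).
1 cycle.

1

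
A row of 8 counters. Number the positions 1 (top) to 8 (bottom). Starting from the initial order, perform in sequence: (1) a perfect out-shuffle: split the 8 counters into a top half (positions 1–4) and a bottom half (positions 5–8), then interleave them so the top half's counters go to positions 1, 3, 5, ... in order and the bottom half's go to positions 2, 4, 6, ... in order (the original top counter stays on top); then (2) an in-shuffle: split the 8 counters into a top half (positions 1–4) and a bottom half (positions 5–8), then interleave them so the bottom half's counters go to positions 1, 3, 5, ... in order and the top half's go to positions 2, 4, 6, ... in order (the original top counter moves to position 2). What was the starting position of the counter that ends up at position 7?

Undo the operations in reverse order, starting from position 7:
  undo op 2 (in-shuffle, from bottom half): 7 ← 8
  undo op 1 (out-shuffle, from bottom half): 8 ← 8
So the counter at position 7 came from original position 8.

8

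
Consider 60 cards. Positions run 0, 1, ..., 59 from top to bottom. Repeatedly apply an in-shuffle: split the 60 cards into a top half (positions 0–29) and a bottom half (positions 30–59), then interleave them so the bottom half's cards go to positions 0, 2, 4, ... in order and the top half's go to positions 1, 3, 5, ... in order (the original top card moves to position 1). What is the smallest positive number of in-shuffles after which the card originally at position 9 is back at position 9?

Follow position 9 under repeated in-shuffles:
9 → 19 → 39 → 18 → 37 → 14 → 29 → 59 → ... → 9 (length 60)
It first returns after 60 in-shuffles.

60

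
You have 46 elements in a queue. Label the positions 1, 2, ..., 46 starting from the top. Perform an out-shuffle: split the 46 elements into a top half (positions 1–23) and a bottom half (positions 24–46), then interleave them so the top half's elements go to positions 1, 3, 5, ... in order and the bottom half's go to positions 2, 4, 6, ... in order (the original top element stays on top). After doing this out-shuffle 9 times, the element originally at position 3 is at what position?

35

Track the element's position through each out-shuffle:
3 → 5 → 9 → 17 → 33 → 20 → 39 → 32 → 18 → 35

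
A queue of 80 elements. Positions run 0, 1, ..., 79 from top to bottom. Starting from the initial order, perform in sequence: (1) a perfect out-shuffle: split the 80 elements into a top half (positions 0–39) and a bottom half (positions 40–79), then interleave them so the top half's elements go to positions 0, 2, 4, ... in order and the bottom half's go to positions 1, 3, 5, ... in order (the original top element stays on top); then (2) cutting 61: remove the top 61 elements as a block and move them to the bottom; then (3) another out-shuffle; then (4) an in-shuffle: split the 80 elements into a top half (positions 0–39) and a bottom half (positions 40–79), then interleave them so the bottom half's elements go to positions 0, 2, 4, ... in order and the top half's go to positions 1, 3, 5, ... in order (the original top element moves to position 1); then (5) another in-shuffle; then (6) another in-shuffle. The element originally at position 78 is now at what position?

20

Track the element from position 78 forward through each operation:
  after op 1 (out-shuffle): 78 → 77
  after op 2 (cut 61): 77 → 16
  after op 3 (out-shuffle): 16 → 32
  after op 4 (in-shuffle): 32 → 65
  after op 5 (in-shuffle): 65 → 50
  after op 6 (in-shuffle): 50 → 20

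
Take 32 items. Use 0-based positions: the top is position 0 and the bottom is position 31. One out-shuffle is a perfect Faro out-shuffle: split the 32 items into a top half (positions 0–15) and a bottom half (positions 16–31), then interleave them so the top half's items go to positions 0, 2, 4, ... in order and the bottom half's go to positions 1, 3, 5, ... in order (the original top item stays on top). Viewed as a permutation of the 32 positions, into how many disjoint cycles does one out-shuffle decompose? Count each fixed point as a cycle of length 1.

Trace each unvisited position around until it returns:
(0) (1 2 4 8 16) (3 6 12 24 17) (5 10 20 9 18) (7 14 28 25 19) (11 22 13 26 21) (15 30 29 27 23) (31)
8 cycles in total.

8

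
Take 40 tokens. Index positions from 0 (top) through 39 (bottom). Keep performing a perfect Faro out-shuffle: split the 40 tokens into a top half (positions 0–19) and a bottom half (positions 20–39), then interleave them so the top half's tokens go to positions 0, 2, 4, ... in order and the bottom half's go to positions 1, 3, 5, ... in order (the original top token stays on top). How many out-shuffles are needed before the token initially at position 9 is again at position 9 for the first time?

12

Follow position 9 under repeated out-shuffles:
9 → 18 → 36 → 33 → 27 → 15 → 30 → 21 → 3 → 6 → 12 → 24 → 9
It first returns after 12 out-shuffles.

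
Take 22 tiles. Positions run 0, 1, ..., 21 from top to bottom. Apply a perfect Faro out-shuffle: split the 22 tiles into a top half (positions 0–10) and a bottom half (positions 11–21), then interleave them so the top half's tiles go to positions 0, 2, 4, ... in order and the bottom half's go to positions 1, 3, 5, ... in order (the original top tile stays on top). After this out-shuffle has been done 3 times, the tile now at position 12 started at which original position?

Work backwards from position 12, undoing one out-shuffle at a time:
12 ← 6 ← 3 ← 12
So the tile now at position 12 started at position 12.

12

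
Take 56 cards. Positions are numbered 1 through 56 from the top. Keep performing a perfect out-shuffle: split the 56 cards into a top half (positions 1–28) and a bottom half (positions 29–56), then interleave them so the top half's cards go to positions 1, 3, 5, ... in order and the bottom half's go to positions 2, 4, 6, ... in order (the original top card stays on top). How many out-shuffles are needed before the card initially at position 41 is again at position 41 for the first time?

Follow position 41 under repeated out-shuffles:
41 → 26 → 51 → 46 → 36 → 16 → 31 → 6 → 11 → 21 → 41
It first returns after 10 out-shuffles.

10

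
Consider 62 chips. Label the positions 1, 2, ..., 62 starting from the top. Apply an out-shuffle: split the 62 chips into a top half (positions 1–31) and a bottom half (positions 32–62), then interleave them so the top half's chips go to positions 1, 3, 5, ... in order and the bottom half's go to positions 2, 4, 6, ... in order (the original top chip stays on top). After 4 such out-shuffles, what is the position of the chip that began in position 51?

8

Track the chip's position through each out-shuffle:
51 → 40 → 18 → 35 → 8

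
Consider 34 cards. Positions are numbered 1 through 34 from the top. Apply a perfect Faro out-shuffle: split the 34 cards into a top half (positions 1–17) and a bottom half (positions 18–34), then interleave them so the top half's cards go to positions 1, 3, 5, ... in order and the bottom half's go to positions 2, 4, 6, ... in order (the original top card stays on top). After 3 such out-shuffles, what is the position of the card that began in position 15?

14

Track the card's position through each out-shuffle:
15 → 29 → 24 → 14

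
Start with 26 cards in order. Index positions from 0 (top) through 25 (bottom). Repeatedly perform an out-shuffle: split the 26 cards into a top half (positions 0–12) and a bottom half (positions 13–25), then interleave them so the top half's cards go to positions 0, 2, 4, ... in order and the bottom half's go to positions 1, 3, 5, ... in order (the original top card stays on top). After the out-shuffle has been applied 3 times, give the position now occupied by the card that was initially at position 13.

Track the card's position through each out-shuffle:
13 → 1 → 2 → 4

4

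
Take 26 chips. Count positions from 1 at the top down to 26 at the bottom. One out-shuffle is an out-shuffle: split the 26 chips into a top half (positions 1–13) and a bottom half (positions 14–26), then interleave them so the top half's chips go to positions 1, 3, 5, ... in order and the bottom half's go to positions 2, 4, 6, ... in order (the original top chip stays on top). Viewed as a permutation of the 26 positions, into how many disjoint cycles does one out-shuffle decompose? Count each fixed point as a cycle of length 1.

Trace each unvisited position around until it returns:
(1) (2 3 5 9 17 8 ... len 20) (6 11 21 16) (26)
4 cycles in total.

4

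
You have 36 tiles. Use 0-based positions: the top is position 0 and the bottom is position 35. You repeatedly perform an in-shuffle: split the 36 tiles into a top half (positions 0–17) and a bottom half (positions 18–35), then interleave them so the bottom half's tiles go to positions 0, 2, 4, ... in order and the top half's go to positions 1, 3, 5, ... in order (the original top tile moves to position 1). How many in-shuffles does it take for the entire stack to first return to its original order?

36

The in-shuffle permutes the 36 positions with cycle lengths [36].
Every tile is home exactly when every cycle has completed a whole number of laps, i.e. after lcm(36) = 36 in-shuffles.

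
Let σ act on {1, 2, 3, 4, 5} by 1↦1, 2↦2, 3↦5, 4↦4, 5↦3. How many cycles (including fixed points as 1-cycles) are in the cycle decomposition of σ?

4

Cycle decomposition: (1) (2) (3 5) (4).
4 cycles.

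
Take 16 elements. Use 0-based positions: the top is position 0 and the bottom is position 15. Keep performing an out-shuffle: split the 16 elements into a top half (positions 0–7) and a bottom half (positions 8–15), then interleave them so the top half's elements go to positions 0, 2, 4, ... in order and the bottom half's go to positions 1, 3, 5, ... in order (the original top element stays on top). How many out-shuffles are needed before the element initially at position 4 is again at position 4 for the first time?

Follow position 4 under repeated out-shuffles:
4 → 8 → 1 → 2 → 4
It first returns after 4 out-shuffles.

4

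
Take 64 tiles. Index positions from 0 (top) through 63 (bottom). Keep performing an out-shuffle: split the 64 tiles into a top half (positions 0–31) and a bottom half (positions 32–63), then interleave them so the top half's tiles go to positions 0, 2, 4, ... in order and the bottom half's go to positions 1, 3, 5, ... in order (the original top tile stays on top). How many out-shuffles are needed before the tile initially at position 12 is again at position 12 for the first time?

Follow position 12 under repeated out-shuffles:
12 → 24 → 48 → 33 → 3 → 6 → 12
It first returns after 6 out-shuffles.

6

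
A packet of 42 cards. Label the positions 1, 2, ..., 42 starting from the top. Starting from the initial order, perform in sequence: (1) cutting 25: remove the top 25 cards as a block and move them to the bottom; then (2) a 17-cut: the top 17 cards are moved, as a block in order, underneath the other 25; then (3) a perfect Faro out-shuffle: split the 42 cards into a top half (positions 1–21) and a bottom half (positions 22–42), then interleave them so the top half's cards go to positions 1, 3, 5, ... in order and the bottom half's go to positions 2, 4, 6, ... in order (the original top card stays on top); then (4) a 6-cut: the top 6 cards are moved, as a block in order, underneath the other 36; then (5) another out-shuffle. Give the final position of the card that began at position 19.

Track the card from position 19 forward through each operation:
  after op 1 (cut 25): 19 → 36
  after op 2 (cut 17): 36 → 19
  after op 3 (out-shuffle): 19 → 37
  after op 4 (cut 6): 37 → 31
  after op 5 (out-shuffle): 31 → 20

20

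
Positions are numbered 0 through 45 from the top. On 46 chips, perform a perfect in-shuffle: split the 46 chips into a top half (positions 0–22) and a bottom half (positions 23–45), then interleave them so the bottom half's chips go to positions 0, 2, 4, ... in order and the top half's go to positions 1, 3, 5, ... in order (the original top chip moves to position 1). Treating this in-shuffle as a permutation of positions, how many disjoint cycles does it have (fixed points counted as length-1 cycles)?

Trace each unvisited position around until it returns:
(0 1 3 7 15 31 ... len 23) (4 9 19 39 32 18 ... len 23)
2 cycles in total.

2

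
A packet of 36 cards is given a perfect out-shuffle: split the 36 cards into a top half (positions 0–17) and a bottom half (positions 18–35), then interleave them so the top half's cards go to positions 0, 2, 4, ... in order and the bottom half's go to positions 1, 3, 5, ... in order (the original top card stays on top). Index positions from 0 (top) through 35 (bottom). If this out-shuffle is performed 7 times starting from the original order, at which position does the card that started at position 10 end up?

20

Track the card's position through each out-shuffle:
10 → 20 → 5 → 10 → 20 → 5 → 10 → 20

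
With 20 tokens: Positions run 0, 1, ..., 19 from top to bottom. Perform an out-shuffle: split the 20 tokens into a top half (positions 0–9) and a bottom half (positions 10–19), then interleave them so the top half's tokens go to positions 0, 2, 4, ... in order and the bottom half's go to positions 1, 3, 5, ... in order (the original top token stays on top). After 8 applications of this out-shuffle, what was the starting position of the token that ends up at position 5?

9

Work backwards from position 5, undoing one out-shuffle at a time:
5 ← 12 ← 6 ← 3 ← 11 ← 15 ← 17 ← 18 ← 9
So the token now at position 5 started at position 9.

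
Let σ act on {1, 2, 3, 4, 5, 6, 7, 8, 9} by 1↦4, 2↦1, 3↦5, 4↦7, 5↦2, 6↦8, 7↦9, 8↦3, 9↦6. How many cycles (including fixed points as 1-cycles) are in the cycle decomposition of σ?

Cycle decomposition: (1 4 7 9 6 8 3 5 2).
1 cycle.

1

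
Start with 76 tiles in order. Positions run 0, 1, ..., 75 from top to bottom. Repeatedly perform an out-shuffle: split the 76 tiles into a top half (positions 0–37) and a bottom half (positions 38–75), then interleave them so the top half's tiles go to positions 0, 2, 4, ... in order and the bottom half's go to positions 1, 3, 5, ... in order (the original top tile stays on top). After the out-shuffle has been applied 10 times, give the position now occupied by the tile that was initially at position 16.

34

Track the tile's position through each out-shuffle:
16 → 32 → 64 → 53 → 31 → 62 → 49 → 23 → 46 → 17 → 34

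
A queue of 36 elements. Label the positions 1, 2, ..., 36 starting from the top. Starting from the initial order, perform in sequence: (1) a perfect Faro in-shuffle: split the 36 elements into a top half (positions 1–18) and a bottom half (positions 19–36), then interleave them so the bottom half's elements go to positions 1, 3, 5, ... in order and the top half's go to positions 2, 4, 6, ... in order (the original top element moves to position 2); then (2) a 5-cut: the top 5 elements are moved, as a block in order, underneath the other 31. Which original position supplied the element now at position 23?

14

Undo the operations in reverse order, starting from position 23:
  undo op 2 (cut 5): 23 ← 28
  undo op 1 (in-shuffle, from top half): 28 ← 14
So the element at position 23 came from original position 14.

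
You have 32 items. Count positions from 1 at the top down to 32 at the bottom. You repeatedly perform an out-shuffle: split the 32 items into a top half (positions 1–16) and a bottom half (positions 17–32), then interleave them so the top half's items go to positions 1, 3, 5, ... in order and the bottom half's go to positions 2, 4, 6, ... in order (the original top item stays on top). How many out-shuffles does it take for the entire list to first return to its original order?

5

The out-shuffle permutes the 32 positions with cycle lengths [1, 1, 5, 5, 5, 5, 5, 5].
Every item is home exactly when every cycle has completed a whole number of laps, i.e. after lcm(1, 5) = 5 out-shuffles.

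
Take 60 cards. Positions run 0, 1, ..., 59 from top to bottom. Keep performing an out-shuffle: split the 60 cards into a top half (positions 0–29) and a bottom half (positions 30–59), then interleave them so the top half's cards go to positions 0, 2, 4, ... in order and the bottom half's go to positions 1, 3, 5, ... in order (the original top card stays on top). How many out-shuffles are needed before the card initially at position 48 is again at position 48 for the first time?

58

Follow position 48 under repeated out-shuffles:
48 → 37 → 15 → 30 → 1 → 2 → 4 → 8 → ... → 48 (length 58)
It first returns after 58 out-shuffles.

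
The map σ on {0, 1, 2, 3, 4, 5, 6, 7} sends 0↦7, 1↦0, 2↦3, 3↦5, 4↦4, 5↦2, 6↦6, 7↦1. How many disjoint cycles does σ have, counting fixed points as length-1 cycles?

Cycle decomposition: (0 7 1) (2 3 5) (4) (6).
4 cycles.

4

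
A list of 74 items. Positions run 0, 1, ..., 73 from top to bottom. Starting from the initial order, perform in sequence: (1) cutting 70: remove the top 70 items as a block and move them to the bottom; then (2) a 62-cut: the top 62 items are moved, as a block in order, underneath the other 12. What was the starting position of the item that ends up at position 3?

61

Undo the operations in reverse order, starting from position 3:
  undo op 2 (cut 62): 3 ← 65
  undo op 1 (cut 70): 65 ← 61
So the item at position 3 came from original position 61.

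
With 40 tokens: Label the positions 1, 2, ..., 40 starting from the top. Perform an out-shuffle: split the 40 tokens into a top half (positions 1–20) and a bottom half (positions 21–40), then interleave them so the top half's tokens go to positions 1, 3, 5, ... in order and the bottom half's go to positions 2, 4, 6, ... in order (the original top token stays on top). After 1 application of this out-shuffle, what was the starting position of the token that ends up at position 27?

Work backwards from position 27, undoing one out-shuffle at a time:
27 ← 14
So the token now at position 27 started at position 14.

14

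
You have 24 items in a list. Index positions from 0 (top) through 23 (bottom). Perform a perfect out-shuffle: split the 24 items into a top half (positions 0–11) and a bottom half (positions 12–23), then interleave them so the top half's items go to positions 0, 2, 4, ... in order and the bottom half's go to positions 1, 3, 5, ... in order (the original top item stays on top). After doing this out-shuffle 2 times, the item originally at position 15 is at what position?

14

Track the item's position through each out-shuffle:
15 → 7 → 14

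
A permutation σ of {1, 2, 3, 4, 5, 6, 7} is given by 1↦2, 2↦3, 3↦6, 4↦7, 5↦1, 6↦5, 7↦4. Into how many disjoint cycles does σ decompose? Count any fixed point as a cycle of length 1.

Cycle decomposition: (1 2 3 6 5) (4 7).
2 cycles.

2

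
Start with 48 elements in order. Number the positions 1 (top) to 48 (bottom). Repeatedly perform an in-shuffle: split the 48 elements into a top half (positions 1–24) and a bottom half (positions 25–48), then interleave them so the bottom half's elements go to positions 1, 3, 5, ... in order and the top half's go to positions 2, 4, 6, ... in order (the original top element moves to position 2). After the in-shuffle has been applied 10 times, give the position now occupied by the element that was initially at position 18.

8

Track the element's position through each in-shuffle:
18 → 36 → 23 → 46 → 43 → 37 → 25 → 1 → 2 → 4 → 8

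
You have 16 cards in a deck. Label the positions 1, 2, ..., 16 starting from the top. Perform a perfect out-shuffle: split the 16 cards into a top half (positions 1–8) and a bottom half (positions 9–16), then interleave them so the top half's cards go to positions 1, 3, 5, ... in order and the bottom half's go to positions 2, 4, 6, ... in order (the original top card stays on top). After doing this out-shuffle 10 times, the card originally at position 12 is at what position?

15

Track the card's position through each out-shuffle:
12 → 8 → 15 → 14 → 12 → 8 → 15 → 14 → 12 → 8 → 15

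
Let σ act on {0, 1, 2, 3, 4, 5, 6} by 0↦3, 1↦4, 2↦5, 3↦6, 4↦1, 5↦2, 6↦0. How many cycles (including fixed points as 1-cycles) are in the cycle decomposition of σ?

Cycle decomposition: (0 3 6) (1 4) (2 5).
3 cycles.

3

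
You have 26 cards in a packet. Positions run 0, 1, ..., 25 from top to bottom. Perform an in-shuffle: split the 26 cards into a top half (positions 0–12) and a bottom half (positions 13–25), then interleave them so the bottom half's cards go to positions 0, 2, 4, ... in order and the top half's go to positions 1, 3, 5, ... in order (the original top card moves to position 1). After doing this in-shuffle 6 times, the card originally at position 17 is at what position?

Track the card's position through each in-shuffle:
17 → 8 → 17 → 8 → 17 → 8 → 17

17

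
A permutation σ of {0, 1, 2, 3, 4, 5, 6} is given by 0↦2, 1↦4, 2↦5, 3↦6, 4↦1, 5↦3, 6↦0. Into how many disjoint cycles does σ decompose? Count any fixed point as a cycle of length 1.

2

Cycle decomposition: (0 2 5 3 6) (1 4).
2 cycles.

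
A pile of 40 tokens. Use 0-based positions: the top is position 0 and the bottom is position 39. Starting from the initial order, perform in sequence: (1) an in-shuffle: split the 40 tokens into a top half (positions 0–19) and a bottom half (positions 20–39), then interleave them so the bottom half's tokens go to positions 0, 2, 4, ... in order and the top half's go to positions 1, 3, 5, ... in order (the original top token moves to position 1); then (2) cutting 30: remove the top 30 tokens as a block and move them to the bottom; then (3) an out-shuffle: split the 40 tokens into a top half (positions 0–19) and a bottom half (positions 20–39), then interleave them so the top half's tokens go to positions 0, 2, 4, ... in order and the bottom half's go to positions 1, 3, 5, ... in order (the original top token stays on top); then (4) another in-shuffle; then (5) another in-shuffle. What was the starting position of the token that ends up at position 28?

34

Undo the operations in reverse order, starting from position 28:
  undo op 5 (in-shuffle, from bottom half): 28 ← 34
  undo op 4 (in-shuffle, from bottom half): 34 ← 37
  undo op 3 (out-shuffle, from bottom half): 37 ← 38
  undo op 2 (cut 30): 38 ← 28
  undo op 1 (in-shuffle, from bottom half): 28 ← 34
So the token at position 28 came from original position 34.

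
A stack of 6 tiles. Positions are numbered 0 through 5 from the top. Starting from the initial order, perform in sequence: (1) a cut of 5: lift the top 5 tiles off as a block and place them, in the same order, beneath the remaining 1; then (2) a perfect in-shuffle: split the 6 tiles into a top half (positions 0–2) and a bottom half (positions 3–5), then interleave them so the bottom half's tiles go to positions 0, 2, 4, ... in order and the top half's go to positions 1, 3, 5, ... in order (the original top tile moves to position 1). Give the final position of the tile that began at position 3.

Track the tile from position 3 forward through each operation:
  after op 1 (cut 5): 3 → 4
  after op 2 (in-shuffle): 4 → 2

2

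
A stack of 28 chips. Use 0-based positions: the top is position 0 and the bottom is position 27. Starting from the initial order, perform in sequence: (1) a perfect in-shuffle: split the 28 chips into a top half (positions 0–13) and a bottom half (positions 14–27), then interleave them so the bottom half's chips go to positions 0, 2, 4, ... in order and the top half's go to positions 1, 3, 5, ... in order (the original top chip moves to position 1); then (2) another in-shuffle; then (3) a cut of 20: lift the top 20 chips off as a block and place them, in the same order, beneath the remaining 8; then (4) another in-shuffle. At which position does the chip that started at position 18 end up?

22

Track the chip from position 18 forward through each operation:
  after op 1 (in-shuffle): 18 → 8
  after op 2 (in-shuffle): 8 → 17
  after op 3 (cut 20): 17 → 25
  after op 4 (in-shuffle): 25 → 22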